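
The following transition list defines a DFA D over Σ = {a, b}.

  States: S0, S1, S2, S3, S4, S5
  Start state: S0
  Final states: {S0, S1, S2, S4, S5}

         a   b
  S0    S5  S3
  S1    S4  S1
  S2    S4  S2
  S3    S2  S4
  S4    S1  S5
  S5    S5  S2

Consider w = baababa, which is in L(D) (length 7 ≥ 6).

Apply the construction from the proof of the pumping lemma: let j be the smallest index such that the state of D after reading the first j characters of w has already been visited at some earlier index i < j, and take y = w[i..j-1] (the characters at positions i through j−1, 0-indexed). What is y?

Run of D on w = b a a b a b a:
  step 0: S0  (start)
  step 1: S3  (read b: S0→S3)
  step 2: S2  (read a: S3→S2)
  step 3: S4  (read a: S2→S4)
  step 4: S5  (read b: S4→S5)
  step 5: S5  (read a: S5→S5)   ← first repeat (S5 seen earlier)
  step 6: S2  (read b: S5→S2)
  step 7: S4  (read a: S2→S4)

So i = 4, j = 5, giving x = w[0:4] = baab, y = w[4:5] = a, z = w[5:7] = ba.
Check: |xy| = 5 ≤ 6 and |y| = 1 ≥ 1. Reading y takes D from S5 back to S5, so every xyⁱz is accepted.

a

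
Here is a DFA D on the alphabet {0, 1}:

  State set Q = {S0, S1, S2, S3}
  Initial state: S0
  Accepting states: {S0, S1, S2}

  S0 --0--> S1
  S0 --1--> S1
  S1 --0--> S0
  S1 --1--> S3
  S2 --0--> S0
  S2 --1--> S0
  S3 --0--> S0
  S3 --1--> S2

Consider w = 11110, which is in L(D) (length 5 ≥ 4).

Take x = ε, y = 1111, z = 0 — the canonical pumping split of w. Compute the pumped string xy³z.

1111111111110

xy^3z = ε·1111·1111·1111·0 = 1111111111110.
Reading y = 1111 takes D from S0 back to S0, so after x·y·y·y the machine is still in S0, and z then leads to the accepting state S1. Hence 1111111111110 ∈ L(D).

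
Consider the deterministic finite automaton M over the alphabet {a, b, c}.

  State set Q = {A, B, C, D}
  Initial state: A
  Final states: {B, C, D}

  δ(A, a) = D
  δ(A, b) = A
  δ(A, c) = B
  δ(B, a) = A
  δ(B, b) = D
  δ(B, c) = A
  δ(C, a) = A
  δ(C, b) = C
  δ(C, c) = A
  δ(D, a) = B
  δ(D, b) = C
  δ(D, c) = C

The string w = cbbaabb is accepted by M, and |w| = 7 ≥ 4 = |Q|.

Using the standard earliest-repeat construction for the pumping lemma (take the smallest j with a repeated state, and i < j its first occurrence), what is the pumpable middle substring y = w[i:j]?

cbba

Run of M on w = c b b a a b b:
  step 0: A  (start)
  step 1: B  (read c: A→B)
  step 2: D  (read b: B→D)
  step 3: C  (read b: D→C)
  step 4: A  (read a: C→A)   ← first repeat (A seen earlier)
  step 5: D  (read a: A→D)
  step 6: C  (read b: D→C)
  step 7: C  (read b: C→C)

So i = 0, j = 4, giving x = w[0:0] = ε, y = w[0:4] = cbba, z = w[4:7] = abb.
Check: |xy| = 4 ≤ 4 and |y| = 4 ≥ 1. Reading y takes M from A back to A, so every xyⁱz is accepted.
With |Q| = 4, pigeonhole forces a state repeat no later than step 4; the substring read between the first and second visits to that state can be pumped.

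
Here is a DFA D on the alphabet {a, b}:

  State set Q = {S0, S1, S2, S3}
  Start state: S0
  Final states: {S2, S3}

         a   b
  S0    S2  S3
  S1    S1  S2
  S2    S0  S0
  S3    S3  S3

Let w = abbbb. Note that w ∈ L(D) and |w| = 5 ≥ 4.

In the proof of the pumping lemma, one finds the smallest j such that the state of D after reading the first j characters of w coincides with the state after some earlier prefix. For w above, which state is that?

S0

State sequence: S0 -a-> S2 -b-> S0 -b-> S3 -b-> S3 -b-> S3
First repeat at step 2: S0 was already visited.

The earliest repeat is at step j = 2: D is in S0, which it already visited at step i = 0.
With |Q| = 4, pigeonhole forces a state repeat no later than step 4; the substring read between the first and second visits to that state can be pumped.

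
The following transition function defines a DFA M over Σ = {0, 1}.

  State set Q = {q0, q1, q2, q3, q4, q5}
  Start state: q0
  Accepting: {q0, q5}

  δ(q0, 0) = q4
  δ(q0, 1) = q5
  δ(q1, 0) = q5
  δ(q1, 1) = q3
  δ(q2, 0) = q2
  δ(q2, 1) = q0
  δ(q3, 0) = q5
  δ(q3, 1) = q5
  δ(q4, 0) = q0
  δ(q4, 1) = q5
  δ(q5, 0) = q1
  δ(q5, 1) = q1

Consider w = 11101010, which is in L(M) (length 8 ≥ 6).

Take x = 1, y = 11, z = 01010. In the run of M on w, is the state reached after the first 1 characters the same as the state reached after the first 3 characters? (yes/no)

State sequence: q0 -1-> q5 -1-> q1 -1-> q3

After x (step 1): q5. After xy (step 3): q3.
They differ (q5 ≠ q3), so y is not a cycle from the state after x; this split is not the one the pumping-lemma construction produces, and pumping y need not keep the string in L(M).

no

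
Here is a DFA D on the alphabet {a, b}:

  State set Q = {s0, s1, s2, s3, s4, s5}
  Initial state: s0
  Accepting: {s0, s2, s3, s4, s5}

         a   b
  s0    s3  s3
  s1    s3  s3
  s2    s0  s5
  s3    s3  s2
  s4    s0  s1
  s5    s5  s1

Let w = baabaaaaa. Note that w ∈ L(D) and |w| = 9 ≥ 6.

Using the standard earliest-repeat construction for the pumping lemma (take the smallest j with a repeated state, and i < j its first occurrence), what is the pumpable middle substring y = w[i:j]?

State sequence: s0 -b-> s3 -a-> s3 -a-> s3 -b-> s2 -a-> s0 -a-> s3 -a-> s3 -a-> s3 -a-> s3
First repeat at step 2: s3 was already visited.

So i = 1, j = 2, giving x = w[0:1] = b, y = w[1:2] = a, z = w[2:9] = abaaaaa.
Check: |xy| = 2 ≤ 6 and |y| = 1 ≥ 1. Reading y takes D from s3 back to s3, so every xyⁱz is accepted.
Pumping length from the standard proof: p = 6 (the number of states). The repeated state found above gives |xy| = j ≤ 6 and |y| = j − i ≥ 1.

a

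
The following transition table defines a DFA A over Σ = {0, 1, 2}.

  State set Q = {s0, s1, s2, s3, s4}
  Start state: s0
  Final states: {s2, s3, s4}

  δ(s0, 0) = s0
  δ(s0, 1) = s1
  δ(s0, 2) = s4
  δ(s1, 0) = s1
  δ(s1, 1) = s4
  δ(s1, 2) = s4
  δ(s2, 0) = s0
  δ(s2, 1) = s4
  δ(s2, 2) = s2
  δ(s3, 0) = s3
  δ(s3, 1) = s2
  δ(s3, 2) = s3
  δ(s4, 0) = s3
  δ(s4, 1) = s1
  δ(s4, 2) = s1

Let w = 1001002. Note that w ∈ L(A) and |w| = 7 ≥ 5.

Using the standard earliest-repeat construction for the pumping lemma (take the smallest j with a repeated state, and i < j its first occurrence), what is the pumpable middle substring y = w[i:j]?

0

State sequence: s0 -1-> s1 -0-> s1 -0-> s1 -1-> s4 -0-> s3 -0-> s3 -2-> s3
First repeat at step 2: s1 was already visited.

So i = 1, j = 2, giving x = w[0:1] = 1, y = w[1:2] = 0, z = w[2:7] = 01002.
Check: |xy| = 2 ≤ 5 and |y| = 1 ≥ 1. Reading y takes A from s1 back to s1, so every xyⁱz is accepted.
Pumping length from the standard proof: p = 5 (the number of states). The repeated state found above gives |xy| = j ≤ 5 and |y| = j − i ≥ 1.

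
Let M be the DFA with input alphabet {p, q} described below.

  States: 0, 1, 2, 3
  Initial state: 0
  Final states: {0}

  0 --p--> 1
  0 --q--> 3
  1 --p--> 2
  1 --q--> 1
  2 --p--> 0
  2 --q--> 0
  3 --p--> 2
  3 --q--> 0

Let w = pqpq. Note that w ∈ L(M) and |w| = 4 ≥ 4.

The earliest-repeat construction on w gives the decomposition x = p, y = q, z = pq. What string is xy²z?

xy^2z = p·q·q·pq = pqqpq.
Reading y = q takes M from 1 back to 1, so after x·y·y the machine is still in 1, and z then leads to the accepting state 0. Hence pqqpq ∈ L(M).

pqqpq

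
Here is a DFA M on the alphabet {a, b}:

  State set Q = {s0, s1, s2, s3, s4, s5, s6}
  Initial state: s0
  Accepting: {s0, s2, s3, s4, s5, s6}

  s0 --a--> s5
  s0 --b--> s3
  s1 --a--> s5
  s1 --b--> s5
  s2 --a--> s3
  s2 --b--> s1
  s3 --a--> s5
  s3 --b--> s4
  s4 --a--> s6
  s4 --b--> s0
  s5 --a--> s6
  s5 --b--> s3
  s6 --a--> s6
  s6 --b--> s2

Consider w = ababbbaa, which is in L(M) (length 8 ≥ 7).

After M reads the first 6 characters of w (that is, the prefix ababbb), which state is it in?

s0

State sequence: s0 -a-> s5 -b-> s3 -a-> s5 -b-> s3 -b-> s4 -b-> s0

After reading 6 characters, M is in state s0.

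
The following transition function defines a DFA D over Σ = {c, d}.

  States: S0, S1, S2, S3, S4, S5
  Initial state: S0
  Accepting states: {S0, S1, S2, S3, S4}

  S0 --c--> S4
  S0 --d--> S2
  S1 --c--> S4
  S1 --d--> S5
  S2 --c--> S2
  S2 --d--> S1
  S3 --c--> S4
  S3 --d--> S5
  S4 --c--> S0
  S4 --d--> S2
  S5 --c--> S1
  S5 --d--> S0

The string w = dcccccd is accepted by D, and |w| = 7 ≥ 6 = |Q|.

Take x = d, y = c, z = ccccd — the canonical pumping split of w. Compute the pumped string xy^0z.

xy⁰z = xz = d·ccccd = dccccd.
Reading y = c takes D from S2 back to S2, so after x the machine is still in S2, and z then leads to the accepting state S1. Hence dccccd ∈ L(D).

dccccd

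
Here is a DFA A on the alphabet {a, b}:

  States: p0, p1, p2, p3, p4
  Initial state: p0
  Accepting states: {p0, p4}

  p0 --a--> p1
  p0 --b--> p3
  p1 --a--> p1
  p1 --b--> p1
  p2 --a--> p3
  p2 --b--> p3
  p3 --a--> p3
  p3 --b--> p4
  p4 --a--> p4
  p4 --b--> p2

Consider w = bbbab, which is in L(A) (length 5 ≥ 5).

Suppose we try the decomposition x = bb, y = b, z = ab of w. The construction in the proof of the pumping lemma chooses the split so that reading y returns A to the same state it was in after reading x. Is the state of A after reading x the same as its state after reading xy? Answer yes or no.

no

Run of A on the first 3 characters of w = b b b:
  step 0: p0  (start)
  step 1: p3  (read b: p0→p3)
  step 2: p4  (read b: p3→p4)
  step 3: p2  (read b: p4→p2)

After x (step 2): p4. After xy (step 3): p2.
They differ (p4 ≠ p2), so y is not a cycle from the state after x; this split is not the one the pumping-lemma construction produces, and pumping y need not keep the string in L(A).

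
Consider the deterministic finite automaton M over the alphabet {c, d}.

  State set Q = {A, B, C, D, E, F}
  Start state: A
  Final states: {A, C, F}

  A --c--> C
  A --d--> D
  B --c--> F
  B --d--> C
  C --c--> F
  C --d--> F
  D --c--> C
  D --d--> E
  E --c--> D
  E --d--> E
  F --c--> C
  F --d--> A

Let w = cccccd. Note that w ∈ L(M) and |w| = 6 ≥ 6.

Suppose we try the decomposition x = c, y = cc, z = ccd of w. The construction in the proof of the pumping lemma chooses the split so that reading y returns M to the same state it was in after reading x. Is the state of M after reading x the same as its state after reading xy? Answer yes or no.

yes

State sequence: A -c-> C -c-> F -c-> C

After x (step 1): C. After xy (step 3): C.
They match, so y = cc drives M around a cycle from C back to itself; pumping y any number of times keeps M in C before reading z, and xyⁱz ∈ L(M) for every i ≥ 0.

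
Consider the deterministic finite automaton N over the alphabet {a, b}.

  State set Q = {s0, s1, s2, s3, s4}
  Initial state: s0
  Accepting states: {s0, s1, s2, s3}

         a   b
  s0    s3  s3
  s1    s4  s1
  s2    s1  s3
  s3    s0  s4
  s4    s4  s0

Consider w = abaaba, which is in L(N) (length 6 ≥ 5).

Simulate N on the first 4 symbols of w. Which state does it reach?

s4

State sequence: s0 -a-> s3 -b-> s4 -a-> s4 -a-> s4

After reading 4 characters, N is in state s4.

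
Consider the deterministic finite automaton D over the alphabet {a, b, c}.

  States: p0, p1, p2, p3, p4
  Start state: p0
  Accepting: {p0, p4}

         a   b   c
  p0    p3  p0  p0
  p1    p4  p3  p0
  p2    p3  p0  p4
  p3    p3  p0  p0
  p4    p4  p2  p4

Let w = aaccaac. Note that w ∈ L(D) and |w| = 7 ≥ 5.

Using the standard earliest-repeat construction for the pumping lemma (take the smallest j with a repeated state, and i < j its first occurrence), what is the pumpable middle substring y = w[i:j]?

a

State sequence: p0 -a-> p3 -a-> p3 -c-> p0 -c-> p0 -a-> p3 -a-> p3 -c-> p0
First repeat at step 2: p3 was already visited.

So i = 1, j = 2, giving x = w[0:1] = a, y = w[1:2] = a, z = w[2:7] = ccaac.
Check: |xy| = 2 ≤ 5 and |y| = 1 ≥ 1. Reading y takes D from p3 back to p3, so every xyⁱz is accepted.
The DFA has 5 states, so the proof of the pumping lemma guarantees a repeated state among the first 5+1 visited; the segment between the two visits is the pumpable y.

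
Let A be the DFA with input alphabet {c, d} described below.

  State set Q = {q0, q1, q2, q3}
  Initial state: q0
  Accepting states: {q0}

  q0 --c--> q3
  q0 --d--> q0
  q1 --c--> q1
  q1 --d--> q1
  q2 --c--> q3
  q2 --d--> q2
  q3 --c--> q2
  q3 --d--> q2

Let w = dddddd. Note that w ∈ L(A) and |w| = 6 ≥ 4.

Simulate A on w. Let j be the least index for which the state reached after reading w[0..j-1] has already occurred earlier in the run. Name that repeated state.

q0

State sequence: q0 -d-> q0 -d-> q0 -d-> q0 -d-> q0 -d-> q0 -d-> q0
First repeat at step 1: q0 was already visited.

The earliest repeat is at step j = 1: A is in q0, which it already visited at step i = 0.
With |Q| = 4, pigeonhole forces a state repeat no later than step 4; the substring read between the first and second visits to that state can be pumped.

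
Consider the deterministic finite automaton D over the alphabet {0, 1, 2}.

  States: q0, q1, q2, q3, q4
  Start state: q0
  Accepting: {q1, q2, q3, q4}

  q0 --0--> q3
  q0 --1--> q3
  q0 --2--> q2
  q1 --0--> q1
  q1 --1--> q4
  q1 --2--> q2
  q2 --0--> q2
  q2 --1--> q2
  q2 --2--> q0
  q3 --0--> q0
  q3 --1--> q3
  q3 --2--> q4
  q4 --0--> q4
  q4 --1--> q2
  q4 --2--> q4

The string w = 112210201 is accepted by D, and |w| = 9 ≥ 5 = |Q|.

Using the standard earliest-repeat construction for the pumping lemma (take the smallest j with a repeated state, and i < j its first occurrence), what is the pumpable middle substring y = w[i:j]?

Run of D on w = 1 1 2 2 1 0 2 0 1:
  step 0: q0  (start)
  step 1: q3  (read 1: q0→q3)
  step 2: q3  (read 1: q3→q3)   ← first repeat (q3 seen earlier)
  step 3: q4  (read 2: q3→q4)
  step 4: q4  (read 2: q4→q4)
  step 5: q2  (read 1: q4→q2)
  step 6: q2  (read 0: q2→q2)
  step 7: q0  (read 2: q2→q0)
  step 8: q3  (read 0: q0→q3)
  step 9: q3  (read 1: q3→q3)

So i = 1, j = 2, giving x = w[0:1] = 1, y = w[1:2] = 1, z = w[2:9] = 2210201.
Check: |xy| = 2 ≤ 5 and |y| = 1 ≥ 1. Reading y takes D from q3 back to q3, so every xyⁱz is accepted.
The DFA has 5 states, so the proof of the pumping lemma guarantees a repeated state among the first 5+1 visited; the segment between the two visits is the pumpable y.

1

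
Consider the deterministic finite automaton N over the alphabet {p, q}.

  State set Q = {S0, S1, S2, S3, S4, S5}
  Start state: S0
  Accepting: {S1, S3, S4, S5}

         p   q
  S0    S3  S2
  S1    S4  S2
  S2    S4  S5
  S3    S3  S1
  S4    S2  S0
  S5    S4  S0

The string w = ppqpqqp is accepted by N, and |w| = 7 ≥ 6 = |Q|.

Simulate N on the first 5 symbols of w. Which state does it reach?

State sequence: S0 -p-> S3 -p-> S3 -q-> S1 -p-> S4 -q-> S0

After reading 5 characters, N is in state S0.

S0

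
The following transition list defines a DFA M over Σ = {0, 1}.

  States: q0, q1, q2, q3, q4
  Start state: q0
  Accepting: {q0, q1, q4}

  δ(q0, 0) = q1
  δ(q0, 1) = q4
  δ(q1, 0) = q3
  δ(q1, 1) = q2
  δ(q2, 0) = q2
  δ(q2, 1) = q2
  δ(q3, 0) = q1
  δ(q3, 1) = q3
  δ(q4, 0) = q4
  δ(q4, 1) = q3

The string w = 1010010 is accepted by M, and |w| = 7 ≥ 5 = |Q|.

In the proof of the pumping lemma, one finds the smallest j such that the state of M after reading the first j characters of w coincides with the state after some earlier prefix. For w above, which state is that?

Run of M on w = 1 0 1 0 0 1 0:
  step 0: q0  (start)
  step 1: q4  (read 1: q0→q4)
  step 2: q4  (read 0: q4→q4)   ← first repeat (q4 seen earlier)
  step 3: q3  (read 1: q4→q3)
  step 4: q1  (read 0: q3→q1)
  step 5: q3  (read 0: q1→q3)
  step 6: q3  (read 1: q3→q3)
  step 7: q1  (read 0: q3→q1)

The earliest repeat is at step j = 2: M is in q4, which it already visited at step i = 1.

q4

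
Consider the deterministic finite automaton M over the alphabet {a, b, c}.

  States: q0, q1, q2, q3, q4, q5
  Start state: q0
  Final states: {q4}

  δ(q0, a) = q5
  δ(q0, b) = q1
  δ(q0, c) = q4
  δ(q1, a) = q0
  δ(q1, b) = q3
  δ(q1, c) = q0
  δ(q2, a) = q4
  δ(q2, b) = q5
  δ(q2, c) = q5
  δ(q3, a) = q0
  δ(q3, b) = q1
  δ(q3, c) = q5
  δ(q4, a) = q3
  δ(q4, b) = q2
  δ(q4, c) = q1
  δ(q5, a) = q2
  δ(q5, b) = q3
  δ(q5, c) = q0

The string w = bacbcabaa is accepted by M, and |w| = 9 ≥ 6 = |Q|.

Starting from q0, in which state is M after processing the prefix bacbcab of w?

q5

State sequence: q0 -b-> q1 -a-> q0 -c-> q4 -b-> q2 -c-> q5 -a-> q2 -b-> q5

After reading 7 characters, M is in state q5.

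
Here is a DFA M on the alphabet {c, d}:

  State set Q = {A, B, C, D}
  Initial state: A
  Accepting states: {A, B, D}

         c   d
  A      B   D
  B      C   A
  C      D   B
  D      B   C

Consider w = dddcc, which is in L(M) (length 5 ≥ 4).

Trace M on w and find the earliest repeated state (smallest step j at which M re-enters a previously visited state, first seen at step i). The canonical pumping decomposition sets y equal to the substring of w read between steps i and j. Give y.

State sequence: A -d-> D -d-> C -d-> B -c-> C -c-> D
First repeat at step 4: C was already visited.

So i = 2, j = 4, giving x = w[0:2] = dd, y = w[2:4] = dc, z = w[4:5] = c.
Check: |xy| = 4 ≤ 4 and |y| = 2 ≥ 1. Reading y takes M from C back to C, so every xyⁱz is accepted.

dc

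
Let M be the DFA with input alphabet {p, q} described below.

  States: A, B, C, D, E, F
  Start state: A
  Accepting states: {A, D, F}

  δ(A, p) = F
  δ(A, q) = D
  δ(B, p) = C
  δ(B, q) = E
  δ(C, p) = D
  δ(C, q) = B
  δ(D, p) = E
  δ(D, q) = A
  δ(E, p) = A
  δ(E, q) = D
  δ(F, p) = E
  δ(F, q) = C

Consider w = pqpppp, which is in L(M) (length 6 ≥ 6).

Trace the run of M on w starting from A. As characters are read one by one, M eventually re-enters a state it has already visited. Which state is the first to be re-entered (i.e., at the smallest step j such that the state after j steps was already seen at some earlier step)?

A

Run of M on w = p q p p p p:
  step 0: A  (start)
  step 1: F  (read p: A→F)
  step 2: C  (read q: F→C)
  step 3: D  (read p: C→D)
  step 4: E  (read p: D→E)
  step 5: A  (read p: E→A)   ← first repeat (A seen earlier)
  step 6: F  (read p: A→F)

The earliest repeat is at step j = 5: M is in A, which it already visited at step i = 0.
Pumping length from the standard proof: p = 6 (the number of states). The repeated state found above gives |xy| = j ≤ 6 and |y| = j − i ≥ 1.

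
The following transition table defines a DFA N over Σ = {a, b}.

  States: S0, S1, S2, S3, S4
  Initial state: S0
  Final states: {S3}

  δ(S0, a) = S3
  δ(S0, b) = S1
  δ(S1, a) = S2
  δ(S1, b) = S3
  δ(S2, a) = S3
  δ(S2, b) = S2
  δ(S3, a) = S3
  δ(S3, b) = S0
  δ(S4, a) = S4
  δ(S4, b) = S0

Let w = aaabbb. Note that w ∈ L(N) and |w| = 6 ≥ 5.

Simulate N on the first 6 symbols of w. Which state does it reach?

S3

State sequence: S0 -a-> S3 -a-> S3 -a-> S3 -b-> S0 -b-> S1 -b-> S3

After reading 6 characters, N is in state S3.
(This kind of state-tracing is the core of the pumping-lemma construction: with 5 states, pigeonhole forces a repeat within the first 5 steps.)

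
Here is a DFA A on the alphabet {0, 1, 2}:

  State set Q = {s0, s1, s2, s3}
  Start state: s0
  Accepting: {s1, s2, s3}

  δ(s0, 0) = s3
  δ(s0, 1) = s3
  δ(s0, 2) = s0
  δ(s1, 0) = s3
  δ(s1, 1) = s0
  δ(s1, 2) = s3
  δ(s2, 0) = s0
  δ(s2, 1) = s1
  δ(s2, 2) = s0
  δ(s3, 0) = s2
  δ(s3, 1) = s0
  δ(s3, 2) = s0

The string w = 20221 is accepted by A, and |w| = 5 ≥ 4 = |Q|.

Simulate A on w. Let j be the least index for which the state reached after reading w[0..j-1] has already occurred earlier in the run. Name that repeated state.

s0

State sequence: s0 -2-> s0 -0-> s3 -2-> s0 -2-> s0 -1-> s3
First repeat at step 1: s0 was already visited.

The earliest repeat is at step j = 1: A is in s0, which it already visited at step i = 0.
Pumping length from the standard proof: p = 4 (the number of states). The repeated state found above gives |xy| = j ≤ 4 and |y| = j − i ≥ 1.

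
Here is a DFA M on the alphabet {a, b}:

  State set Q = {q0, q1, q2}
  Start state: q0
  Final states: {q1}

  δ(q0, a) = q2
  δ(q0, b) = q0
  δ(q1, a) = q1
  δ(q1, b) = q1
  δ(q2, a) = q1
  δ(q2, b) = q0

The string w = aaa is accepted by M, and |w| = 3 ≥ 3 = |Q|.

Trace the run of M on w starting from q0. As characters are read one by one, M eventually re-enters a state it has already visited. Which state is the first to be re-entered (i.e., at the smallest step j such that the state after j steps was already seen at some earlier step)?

State sequence: q0 -a-> q2 -a-> q1 -a-> q1
First repeat at step 3: q1 was already visited.

The earliest repeat is at step j = 3: M is in q1, which it already visited at step i = 2.

q1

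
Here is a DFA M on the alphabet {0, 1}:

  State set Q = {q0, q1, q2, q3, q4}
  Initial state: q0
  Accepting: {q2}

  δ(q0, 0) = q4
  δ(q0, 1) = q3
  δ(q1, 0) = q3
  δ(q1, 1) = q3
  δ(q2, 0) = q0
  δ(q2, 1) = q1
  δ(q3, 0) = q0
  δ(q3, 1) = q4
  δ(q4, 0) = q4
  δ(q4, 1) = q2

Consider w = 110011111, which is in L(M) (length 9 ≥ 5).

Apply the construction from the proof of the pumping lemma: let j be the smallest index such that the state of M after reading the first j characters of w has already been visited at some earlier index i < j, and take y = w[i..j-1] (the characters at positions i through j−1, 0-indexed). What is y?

State sequence: q0 -1-> q3 -1-> q4 -0-> q4 -0-> q4 -1-> q2 -1-> q1 -1-> q3 -1-> q4 -1-> q2
First repeat at step 3: q4 was already visited.

So i = 2, j = 3, giving x = w[0:2] = 11, y = w[2:3] = 0, z = w[3:9] = 011111.
Check: |xy| = 3 ≤ 5 and |y| = 1 ≥ 1. Reading y takes M from q4 back to q4, so every xyⁱz is accepted.

0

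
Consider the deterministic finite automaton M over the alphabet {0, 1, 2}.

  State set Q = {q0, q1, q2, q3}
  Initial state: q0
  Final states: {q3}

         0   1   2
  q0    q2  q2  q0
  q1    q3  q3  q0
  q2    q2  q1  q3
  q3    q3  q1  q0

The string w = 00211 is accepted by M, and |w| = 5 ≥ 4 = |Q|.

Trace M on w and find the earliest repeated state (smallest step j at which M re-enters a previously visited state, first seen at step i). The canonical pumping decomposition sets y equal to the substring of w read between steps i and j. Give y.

0

Run of M on w = 0 0 2 1 1:
  step 0: q0  (start)
  step 1: q2  (read 0: q0→q2)
  step 2: q2  (read 0: q2→q2)   ← first repeat (q2 seen earlier)
  step 3: q3  (read 2: q2→q3)
  step 4: q1  (read 1: q3→q1)
  step 5: q3  (read 1: q1→q3)

So i = 1, j = 2, giving x = w[0:1] = 0, y = w[1:2] = 0, z = w[2:5] = 211.
Check: |xy| = 2 ≤ 4 and |y| = 1 ≥ 1. Reading y takes M from q2 back to q2, so every xyⁱz is accepted.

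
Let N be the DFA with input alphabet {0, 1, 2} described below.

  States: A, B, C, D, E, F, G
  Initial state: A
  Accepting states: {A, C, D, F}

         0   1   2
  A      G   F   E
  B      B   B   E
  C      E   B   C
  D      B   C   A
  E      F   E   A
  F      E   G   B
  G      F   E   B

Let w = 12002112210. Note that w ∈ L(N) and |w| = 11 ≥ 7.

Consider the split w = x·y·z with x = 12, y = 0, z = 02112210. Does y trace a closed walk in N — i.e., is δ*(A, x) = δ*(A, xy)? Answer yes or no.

yes

State sequence: A -1-> F -2-> B -0-> B

After x (step 2): B. After xy (step 3): B.
They match, so y = 0 drives N around a cycle from B back to itself; pumping y any number of times keeps N in B before reading z, and xyⁱz ∈ L(N) for every i ≥ 0.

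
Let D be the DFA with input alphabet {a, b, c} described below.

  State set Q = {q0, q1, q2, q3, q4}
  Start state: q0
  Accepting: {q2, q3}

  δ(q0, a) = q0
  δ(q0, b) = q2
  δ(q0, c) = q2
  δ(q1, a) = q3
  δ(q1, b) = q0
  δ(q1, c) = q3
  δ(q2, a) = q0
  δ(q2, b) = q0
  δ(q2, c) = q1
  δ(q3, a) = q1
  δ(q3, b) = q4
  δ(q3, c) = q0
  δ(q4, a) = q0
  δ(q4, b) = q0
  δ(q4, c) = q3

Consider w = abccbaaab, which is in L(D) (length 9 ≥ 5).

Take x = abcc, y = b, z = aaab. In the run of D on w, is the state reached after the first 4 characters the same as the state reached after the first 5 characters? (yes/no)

no

State sequence: q0 -a-> q0 -b-> q2 -c-> q1 -c-> q3 -b-> q4

After x (step 4): q3. After xy (step 5): q4.
They differ (q3 ≠ q4), so y is not a cycle from the state after x; this split is not the one the pumping-lemma construction produces, and pumping y need not keep the string in L(D).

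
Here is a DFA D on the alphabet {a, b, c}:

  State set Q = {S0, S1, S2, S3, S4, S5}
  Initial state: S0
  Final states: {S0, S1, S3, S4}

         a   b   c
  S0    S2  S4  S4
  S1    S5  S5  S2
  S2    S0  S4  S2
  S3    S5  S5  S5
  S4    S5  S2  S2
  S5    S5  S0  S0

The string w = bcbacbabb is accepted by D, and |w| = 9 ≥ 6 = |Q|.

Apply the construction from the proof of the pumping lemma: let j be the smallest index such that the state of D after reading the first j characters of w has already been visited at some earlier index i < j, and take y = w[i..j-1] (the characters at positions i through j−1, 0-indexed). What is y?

cb

State sequence: S0 -b-> S4 -c-> S2 -b-> S4 -a-> S5 -c-> S0 -b-> S4 -a-> S5 -b-> S0 -b-> S4
First repeat at step 3: S4 was already visited.

So i = 1, j = 3, giving x = w[0:1] = b, y = w[1:3] = cb, z = w[3:9] = acbabb.
Check: |xy| = 3 ≤ 6 and |y| = 2 ≥ 1. Reading y takes D from S4 back to S4, so every xyⁱz is accepted.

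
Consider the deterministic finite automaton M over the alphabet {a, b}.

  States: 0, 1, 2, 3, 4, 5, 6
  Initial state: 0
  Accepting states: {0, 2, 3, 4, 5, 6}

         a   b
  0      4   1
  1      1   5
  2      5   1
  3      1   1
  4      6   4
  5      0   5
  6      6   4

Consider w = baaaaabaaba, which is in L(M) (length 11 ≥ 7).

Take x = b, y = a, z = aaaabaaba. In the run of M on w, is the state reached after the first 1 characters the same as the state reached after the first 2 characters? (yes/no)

State sequence: 0 -b-> 1 -a-> 1

After x (step 1): 1. After xy (step 2): 1.
They match, so y = a drives M around a cycle from 1 back to itself; pumping y any number of times keeps M in 1 before reading z, and xyⁱz ∈ L(M) for every i ≥ 0.

yes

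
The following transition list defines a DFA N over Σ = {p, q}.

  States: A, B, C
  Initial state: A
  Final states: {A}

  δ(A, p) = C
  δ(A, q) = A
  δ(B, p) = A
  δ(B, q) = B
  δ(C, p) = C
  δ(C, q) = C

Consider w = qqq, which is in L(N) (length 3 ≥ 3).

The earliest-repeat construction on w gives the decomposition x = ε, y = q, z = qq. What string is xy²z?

qqqq

xy^2z = ε·q·q·qq = qqqq.
Reading y = q takes N from A back to A, so after x·y·y the machine is still in A, and z then leads to the accepting state A. Hence qqqq ∈ L(N).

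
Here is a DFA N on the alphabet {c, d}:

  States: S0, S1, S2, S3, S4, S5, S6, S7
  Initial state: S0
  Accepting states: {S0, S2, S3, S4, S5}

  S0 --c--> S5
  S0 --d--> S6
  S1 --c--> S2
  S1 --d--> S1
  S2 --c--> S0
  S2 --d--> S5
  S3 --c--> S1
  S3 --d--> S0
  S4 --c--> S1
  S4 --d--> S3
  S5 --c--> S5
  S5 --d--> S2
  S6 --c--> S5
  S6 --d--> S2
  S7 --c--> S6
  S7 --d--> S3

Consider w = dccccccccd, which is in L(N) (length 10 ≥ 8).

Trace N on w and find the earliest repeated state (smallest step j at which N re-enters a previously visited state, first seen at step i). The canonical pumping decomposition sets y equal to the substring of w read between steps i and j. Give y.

c

Run of N on w = d c c c c c c c c d:
  step 0: S0  (start)
  step 1: S6  (read d: S0→S6)
  step 2: S5  (read c: S6→S5)
  step 3: S5  (read c: S5→S5)   ← first repeat (S5 seen earlier)
  step 4: S5  (read c: S5→S5)
  step 5: S5  (read c: S5→S5)
  step 6: S5  (read c: S5→S5)
  step 7: S5  (read c: S5→S5)
  step 8: S5  (read c: S5→S5)
  step 9: S5  (read c: S5→S5)
  step 10: S2  (read d: S5→S2)

So i = 2, j = 3, giving x = w[0:2] = dc, y = w[2:3] = c, z = w[3:10] = ccccccd.
Check: |xy| = 3 ≤ 8 and |y| = 1 ≥ 1. Reading y takes N from S5 back to S5, so every xyⁱz is accepted.
With |Q| = 8, pigeonhole forces a state repeat no later than step 8; the substring read between the first and second visits to that state can be pumped.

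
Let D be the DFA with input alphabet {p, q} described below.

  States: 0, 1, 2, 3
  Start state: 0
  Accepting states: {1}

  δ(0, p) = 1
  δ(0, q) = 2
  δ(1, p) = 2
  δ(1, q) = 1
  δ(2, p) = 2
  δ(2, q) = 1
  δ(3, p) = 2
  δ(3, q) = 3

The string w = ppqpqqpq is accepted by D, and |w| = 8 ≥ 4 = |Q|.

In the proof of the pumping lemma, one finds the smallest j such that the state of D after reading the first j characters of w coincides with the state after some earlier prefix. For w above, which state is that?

State sequence: 0 -p-> 1 -p-> 2 -q-> 1 -p-> 2 -q-> 1 -q-> 1 -p-> 2 -q-> 1
First repeat at step 3: 1 was already visited.

The earliest repeat is at step j = 3: D is in 1, which it already visited at step i = 1.
Pumping length from the standard proof: p = 4 (the number of states). The repeated state found above gives |xy| = j ≤ 4 and |y| = j − i ≥ 1.

1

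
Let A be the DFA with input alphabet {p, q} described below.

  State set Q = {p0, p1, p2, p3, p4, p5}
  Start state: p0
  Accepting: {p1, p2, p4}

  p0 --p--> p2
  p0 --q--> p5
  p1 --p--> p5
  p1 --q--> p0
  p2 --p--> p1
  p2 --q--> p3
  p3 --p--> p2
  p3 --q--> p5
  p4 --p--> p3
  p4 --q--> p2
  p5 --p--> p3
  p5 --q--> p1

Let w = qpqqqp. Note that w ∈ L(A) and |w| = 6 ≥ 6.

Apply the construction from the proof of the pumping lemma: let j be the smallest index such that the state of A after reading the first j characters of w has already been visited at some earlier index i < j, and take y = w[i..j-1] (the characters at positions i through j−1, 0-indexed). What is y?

Run of A on w = q p q q q p:
  step 0: p0  (start)
  step 1: p5  (read q: p0→p5)
  step 2: p3  (read p: p5→p3)
  step 3: p5  (read q: p3→p5)   ← first repeat (p5 seen earlier)
  step 4: p1  (read q: p5→p1)
  step 5: p0  (read q: p1→p0)
  step 6: p2  (read p: p0→p2)

So i = 1, j = 3, giving x = w[0:1] = q, y = w[1:3] = pq, z = w[3:6] = qqp.
Check: |xy| = 3 ≤ 6 and |y| = 2 ≥ 1. Reading y takes A from p5 back to p5, so every xyⁱz is accepted.
The DFA has 6 states, so the proof of the pumping lemma guarantees a repeated state among the first 6+1 visited; the segment between the two visits is the pumpable y.

pq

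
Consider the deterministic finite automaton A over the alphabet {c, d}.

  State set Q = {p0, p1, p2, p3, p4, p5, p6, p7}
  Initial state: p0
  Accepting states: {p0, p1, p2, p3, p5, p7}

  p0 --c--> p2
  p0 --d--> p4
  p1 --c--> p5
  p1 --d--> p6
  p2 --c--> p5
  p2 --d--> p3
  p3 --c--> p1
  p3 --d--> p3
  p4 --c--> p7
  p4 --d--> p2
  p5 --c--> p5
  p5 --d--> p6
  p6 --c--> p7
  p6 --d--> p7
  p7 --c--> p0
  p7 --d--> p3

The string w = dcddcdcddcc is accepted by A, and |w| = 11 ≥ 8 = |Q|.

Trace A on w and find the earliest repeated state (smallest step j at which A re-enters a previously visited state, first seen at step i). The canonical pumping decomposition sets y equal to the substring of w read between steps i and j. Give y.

d

State sequence: p0 -d-> p4 -c-> p7 -d-> p3 -d-> p3 -c-> p1 -d-> p6 -c-> p7 -d-> p3 -d-> p3 -c-> p1 -c-> p5
First repeat at step 4: p3 was already visited.

So i = 3, j = 4, giving x = w[0:3] = dcd, y = w[3:4] = d, z = w[4:11] = cdcddcc.
Check: |xy| = 4 ≤ 8 and |y| = 1 ≥ 1. Reading y takes A from p3 back to p3, so every xyⁱz is accepted.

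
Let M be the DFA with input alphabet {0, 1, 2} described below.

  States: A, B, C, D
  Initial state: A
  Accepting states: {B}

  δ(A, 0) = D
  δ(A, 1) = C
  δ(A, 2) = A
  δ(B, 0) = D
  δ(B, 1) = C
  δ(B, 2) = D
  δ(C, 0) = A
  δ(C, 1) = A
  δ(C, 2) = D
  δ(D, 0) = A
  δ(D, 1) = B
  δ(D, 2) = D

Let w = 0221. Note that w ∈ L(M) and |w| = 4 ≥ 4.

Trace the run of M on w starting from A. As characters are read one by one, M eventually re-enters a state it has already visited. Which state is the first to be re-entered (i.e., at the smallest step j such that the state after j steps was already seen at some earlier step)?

D

Run of M on w = 0 2 2 1:
  step 0: A  (start)
  step 1: D  (read 0: A→D)
  step 2: D  (read 2: D→D)   ← first repeat (D seen earlier)
  step 3: D  (read 2: D→D)
  step 4: B  (read 1: D→B)

The earliest repeat is at step j = 2: M is in D, which it already visited at step i = 1.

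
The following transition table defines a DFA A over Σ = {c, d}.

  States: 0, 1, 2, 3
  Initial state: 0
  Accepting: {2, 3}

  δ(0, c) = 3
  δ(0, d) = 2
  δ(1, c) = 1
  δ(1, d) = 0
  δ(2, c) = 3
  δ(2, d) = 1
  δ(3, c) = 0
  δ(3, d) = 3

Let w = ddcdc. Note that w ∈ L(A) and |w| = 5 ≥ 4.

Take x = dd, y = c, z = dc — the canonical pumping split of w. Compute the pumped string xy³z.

xy^3z = dd·c·c·c·dc = ddcccdc.
Reading y = c takes A from 1 back to 1, so after x·y·y·y the machine is still in 1, and z then leads to the accepting state 3. Hence ddcccdc ∈ L(A).

ddcccdc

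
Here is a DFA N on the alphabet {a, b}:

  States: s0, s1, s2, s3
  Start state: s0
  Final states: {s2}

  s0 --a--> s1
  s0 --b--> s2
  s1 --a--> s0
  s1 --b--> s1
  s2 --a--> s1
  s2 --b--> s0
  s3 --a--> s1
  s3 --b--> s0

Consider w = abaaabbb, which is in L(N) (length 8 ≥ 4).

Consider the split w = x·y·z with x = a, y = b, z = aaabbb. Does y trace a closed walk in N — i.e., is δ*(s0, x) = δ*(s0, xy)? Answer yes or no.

Run of N on the first 2 characters of w = a b:
  step 0: s0  (start)
  step 1: s1  (read a: s0→s1)
  step 2: s1  (read b: s1→s1)

After x (step 1): s1. After xy (step 2): s1.
They match, so y = b drives N around a cycle from s1 back to itself; pumping y any number of times keeps N in s1 before reading z, and xyⁱz ∈ L(N) for every i ≥ 0.

yes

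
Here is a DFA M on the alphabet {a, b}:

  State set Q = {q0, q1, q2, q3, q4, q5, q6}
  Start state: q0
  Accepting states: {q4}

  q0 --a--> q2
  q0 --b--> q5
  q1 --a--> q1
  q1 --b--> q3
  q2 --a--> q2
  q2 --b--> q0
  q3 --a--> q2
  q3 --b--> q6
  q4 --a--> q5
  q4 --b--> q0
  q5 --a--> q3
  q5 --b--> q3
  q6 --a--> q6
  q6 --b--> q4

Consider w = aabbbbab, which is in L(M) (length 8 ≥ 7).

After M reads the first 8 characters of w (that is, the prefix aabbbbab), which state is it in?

q4

Run of M on the first 8 characters of w = a a b b b b a b:
  step 0: q0  (start)
  step 1: q2  (read a: q0→q2)
  step 2: q2  (read a: q2→q2)
  step 3: q0  (read b: q2→q0)
  step 4: q5  (read b: q0→q5)
  step 5: q3  (read b: q5→q3)
  step 6: q6  (read b: q3→q6)
  step 7: q6  (read a: q6→q6)
  step 8: q4  (read b: q6→q4)

After reading 8 characters, M is in state q4.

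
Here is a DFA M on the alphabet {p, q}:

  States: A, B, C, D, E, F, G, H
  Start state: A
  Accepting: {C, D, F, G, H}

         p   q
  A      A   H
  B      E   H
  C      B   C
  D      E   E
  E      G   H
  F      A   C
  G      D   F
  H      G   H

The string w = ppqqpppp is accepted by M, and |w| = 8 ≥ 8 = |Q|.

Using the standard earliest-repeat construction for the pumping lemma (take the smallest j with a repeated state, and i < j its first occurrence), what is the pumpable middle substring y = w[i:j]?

p

Run of M on w = p p q q p p p p:
  step 0: A  (start)
  step 1: A  (read p: A→A)   ← first repeat (A seen earlier)
  step 2: A  (read p: A→A)
  step 3: H  (read q: A→H)
  step 4: H  (read q: H→H)
  step 5: G  (read p: H→G)
  step 6: D  (read p: G→D)
  step 7: E  (read p: D→E)
  step 8: G  (read p: E→G)

So i = 0, j = 1, giving x = w[0:0] = ε, y = w[0:1] = p, z = w[1:8] = pqqpppp.
Check: |xy| = 1 ≤ 8 and |y| = 1 ≥ 1. Reading y takes M from A back to A, so every xyⁱz is accepted.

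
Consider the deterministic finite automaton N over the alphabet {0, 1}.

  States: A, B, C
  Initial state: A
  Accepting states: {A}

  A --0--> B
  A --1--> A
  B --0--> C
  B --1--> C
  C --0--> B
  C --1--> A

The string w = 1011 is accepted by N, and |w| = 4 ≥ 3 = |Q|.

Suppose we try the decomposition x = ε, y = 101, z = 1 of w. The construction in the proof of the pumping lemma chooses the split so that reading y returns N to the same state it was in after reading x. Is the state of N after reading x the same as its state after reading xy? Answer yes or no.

no

Run of N on the first 3 characters of w = 1 0 1:
  step 0: A  (start)
  step 1: A  (read 1: A→A)
  step 2: B  (read 0: A→B)
  step 3: C  (read 1: B→C)

After x (step 0): A. After xy (step 3): C.
They differ (A ≠ C), so y is not a cycle from the state after x; this split is not the one the pumping-lemma construction produces, and pumping y need not keep the string in L(N).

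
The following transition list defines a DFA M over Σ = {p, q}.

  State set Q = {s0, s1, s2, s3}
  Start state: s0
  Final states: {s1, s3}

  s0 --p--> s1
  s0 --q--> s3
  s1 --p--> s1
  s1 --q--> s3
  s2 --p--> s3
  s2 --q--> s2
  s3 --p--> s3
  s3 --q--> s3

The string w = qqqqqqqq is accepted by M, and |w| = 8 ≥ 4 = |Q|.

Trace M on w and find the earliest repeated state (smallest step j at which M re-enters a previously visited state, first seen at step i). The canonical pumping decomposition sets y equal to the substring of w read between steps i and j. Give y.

q

State sequence: s0 -q-> s3 -q-> s3 -q-> s3 -q-> s3 -q-> s3 -q-> s3 -q-> s3 -q-> s3
First repeat at step 2: s3 was already visited.

So i = 1, j = 2, giving x = w[0:1] = q, y = w[1:2] = q, z = w[2:8] = qqqqqq.
Check: |xy| = 2 ≤ 4 and |y| = 1 ≥ 1. Reading y takes M from s3 back to s3, so every xyⁱz is accepted.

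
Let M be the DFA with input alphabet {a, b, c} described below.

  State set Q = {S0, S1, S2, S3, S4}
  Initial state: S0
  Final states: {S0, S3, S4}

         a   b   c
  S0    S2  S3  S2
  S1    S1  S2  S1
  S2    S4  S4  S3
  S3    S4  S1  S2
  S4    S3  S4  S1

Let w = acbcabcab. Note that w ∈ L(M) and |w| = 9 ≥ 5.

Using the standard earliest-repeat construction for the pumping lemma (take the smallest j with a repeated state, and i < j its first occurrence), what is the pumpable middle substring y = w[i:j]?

State sequence: S0 -a-> S2 -c-> S3 -b-> S1 -c-> S1 -a-> S1 -b-> S2 -c-> S3 -a-> S4 -b-> S4
First repeat at step 4: S1 was already visited.

So i = 3, j = 4, giving x = w[0:3] = acb, y = w[3:4] = c, z = w[4:9] = abcab.
Check: |xy| = 4 ≤ 5 and |y| = 1 ≥ 1. Reading y takes M from S1 back to S1, so every xyⁱz is accepted.
Since M has 5 states, any run of length ≥ 5 visits 5+1 states, so by pigeonhole some state repeats within the first 5 steps — that repeat gives the pumpable loop.

c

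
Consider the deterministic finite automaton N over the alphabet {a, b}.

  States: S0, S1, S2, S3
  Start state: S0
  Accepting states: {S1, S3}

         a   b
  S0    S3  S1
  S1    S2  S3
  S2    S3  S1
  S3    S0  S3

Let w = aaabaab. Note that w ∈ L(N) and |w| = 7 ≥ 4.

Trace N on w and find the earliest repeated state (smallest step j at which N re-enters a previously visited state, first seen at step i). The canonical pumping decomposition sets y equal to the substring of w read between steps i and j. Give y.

aa

State sequence: S0 -a-> S3 -a-> S0 -a-> S3 -b-> S3 -a-> S0 -a-> S3 -b-> S3
First repeat at step 2: S0 was already visited.

So i = 0, j = 2, giving x = w[0:0] = ε, y = w[0:2] = aa, z = w[2:7] = abaab.
Check: |xy| = 2 ≤ 4 and |y| = 2 ≥ 1. Reading y takes N from S0 back to S0, so every xyⁱz is accepted.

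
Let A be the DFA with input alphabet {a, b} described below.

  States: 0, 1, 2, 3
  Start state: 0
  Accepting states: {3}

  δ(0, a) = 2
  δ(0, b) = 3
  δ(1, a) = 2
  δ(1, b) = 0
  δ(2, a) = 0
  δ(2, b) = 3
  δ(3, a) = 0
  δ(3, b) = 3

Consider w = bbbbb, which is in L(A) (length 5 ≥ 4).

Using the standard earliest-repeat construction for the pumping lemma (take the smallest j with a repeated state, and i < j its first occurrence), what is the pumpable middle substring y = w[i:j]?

b

State sequence: 0 -b-> 3 -b-> 3 -b-> 3 -b-> 3 -b-> 3
First repeat at step 2: 3 was already visited.

So i = 1, j = 2, giving x = w[0:1] = b, y = w[1:2] = b, z = w[2:5] = bbb.
Check: |xy| = 2 ≤ 4 and |y| = 1 ≥ 1. Reading y takes A from 3 back to 3, so every xyⁱz is accepted.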